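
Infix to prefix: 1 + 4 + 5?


left-to-right (same/higher precedence on left): tree is (+ (+ 1 4) 5)
Prefix: + + 1 4 5


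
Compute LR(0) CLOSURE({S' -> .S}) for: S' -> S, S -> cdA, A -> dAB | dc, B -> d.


Start: S' -> .S
For each item with dot before a nonterminal B, add B -> .γ for every B-production
Closure: [S' -> .S, S -> .cdA]


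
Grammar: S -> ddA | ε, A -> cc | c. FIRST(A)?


Per alternative of A: FIRST(cc) = {c}; FIRST(c) = {c}
FIRST(A) = {c}


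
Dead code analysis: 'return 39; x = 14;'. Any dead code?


statement follows a return and is unreachable
Dead: 'x = 14'


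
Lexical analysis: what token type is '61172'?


Pattern: digits only
Type: INTEGER_LITERAL


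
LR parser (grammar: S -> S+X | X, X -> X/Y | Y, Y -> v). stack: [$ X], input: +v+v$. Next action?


lookahead ∉ {/} so X won't extend; reduce S -> X
Action: reduce (S -> X)


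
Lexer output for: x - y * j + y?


Scan left to right, longest-match per lexeme
Tokens: ID(x), OP(-), ID(y), OP(*), ID(j), OP(+), ID(y)


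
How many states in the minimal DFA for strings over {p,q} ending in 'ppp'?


Track the longest suffix of input matching a prefix of 'ppp': 4 classes (prefixes of length 0..3)
Minimal DFA: 4 states


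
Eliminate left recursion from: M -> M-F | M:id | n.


Left-recursive alternatives: M-F, M:id; non-recursive: n
Introduce M': M -> nM', M' -> -FM' | :idM' | ε


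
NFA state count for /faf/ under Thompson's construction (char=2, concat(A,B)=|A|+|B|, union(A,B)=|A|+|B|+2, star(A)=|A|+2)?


Syntax tree has 3 char leaf(s), 0 union(s), 0 star(s)
chars contribute 3×2 = 6; each union adds +2; each star adds +2
Total: 6 + 0 + 0 = 6 states


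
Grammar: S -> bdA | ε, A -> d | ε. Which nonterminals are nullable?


A nonterminal is nullable iff some alternative derives ε (directly, or every symbol in it is nullable)
Nullable: {A, S}


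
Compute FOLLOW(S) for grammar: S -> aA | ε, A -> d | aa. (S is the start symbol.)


$ ∈ FOLLOW(S). For each A -> αBβ: add FIRST(β)\{ε} to FOLLOW(B); if β nullable, add FOLLOW(A).
FOLLOW(S) = {$}


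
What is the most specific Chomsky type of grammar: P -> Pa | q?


Left-linear: every RHS is a terminal or one nonterminal followed by a terminal
Classification: Type 3 (Regular)


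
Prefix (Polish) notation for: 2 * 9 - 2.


left-to-right (same/higher precedence on left): tree is (- (* 2 9) 2)
Prefix: - * 2 9 2


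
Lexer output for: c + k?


Scan left to right, longest-match per lexeme
Tokens: ID(c), OP(+), ID(k)


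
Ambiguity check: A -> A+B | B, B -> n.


precedence layered via separate nonterminal B: deterministic
Unambiguous


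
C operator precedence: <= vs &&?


'<=' is relational (level 7); '&&' is logical AND (level 2)
Higher level binds tighter
'<=' has higher precedence than '&&'


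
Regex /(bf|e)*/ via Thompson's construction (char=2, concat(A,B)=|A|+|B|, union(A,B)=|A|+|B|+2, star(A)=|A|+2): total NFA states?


Syntax tree has 3 char leaf(s), 1 union(s), 1 star(s)
chars contribute 3×2 = 6; each union adds +2; each star adds +2
Total: 6 + 2 + 2 = 10 states


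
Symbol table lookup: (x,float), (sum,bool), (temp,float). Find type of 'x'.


Lookup 'x' → type float


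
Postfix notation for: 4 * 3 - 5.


Left to right (same or higher precedence on left)
Postfix: 4 3 * 5 -


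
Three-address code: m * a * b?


Break into single-operator statements:
t1 = m * a
t2 = t1 * b


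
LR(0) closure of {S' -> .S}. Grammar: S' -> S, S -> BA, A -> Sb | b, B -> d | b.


Start: S' -> .S
For each item with dot before a nonterminal B, add B -> .γ for every B-production
Closure: [S' -> .S, S -> .BA, B -> .d, B -> .b]


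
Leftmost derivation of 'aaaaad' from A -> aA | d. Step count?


Derivation: A => aA => aaA => aaaA => aaaaA => aaaaaA => aaaaad
Steps: 6


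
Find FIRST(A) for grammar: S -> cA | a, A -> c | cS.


Per alternative of A: FIRST(c) = {c}; FIRST(cS) = {c}
FIRST(A) = {c}


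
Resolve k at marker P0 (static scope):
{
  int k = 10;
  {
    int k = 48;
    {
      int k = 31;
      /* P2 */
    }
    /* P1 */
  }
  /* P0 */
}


k declared in the same block as P0
k = 10


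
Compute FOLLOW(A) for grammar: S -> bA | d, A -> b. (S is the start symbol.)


$ ∈ FOLLOW(S). For each A -> αBβ: add FIRST(β)\{ε} to FOLLOW(B); if β nullable, add FOLLOW(A).
FOLLOW(A) = {$}


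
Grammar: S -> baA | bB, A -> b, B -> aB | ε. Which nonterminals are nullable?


A nonterminal is nullable iff some alternative derives ε (directly, or every symbol in it is nullable)
Nullable: {B}


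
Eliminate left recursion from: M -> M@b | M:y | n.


Left-recursive alternatives: M@b, M:y; non-recursive: n
Introduce M': M -> nM', M' -> @bM' | :yM' | ε


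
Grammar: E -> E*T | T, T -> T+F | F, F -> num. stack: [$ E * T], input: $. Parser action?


handle 'E*T' on top; lookahead ∈ FOLLOW(E) = {*, $}
Action: reduce (E -> E*T)


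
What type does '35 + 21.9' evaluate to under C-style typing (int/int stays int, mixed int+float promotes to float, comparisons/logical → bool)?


Operand types: int + float
Rule: mixed int/float promotes to float; int/int stays int
Result type: float


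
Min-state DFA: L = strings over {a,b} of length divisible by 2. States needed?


Track length mod 2: states 0..1, accept at 0
Minimal DFA: 2 states


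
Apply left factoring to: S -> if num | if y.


Common prefix: 'if'
Factored: S -> if S', S' -> num | y


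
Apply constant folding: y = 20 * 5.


20 * 5 = 100 at compile time
Optimized: y = 100


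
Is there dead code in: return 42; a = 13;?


statement follows a return and is unreachable
Dead: 'a = 13'


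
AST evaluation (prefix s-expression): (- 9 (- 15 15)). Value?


Evaluate inner: (- 15 15) = 0
Evaluate root: (- 9 0) = 9
Result: 9


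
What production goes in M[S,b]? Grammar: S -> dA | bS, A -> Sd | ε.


For [S, b]: 'b' ∈ FIRST(bS)
Entry: S -> bS


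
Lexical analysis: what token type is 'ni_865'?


Pattern: letter/underscore followed by alphanumerics, not a keyword
Type: IDENTIFIER


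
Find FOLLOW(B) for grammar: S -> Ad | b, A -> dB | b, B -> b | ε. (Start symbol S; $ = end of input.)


$ ∈ FOLLOW(S). For each A -> αBβ: add FIRST(β)\{ε} to FOLLOW(B); if β nullable, add FOLLOW(A).
FOLLOW(B) = {d}


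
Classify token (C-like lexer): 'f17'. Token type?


Pattern: letter/underscore followed by alphanumerics, not a keyword
Type: IDENTIFIER


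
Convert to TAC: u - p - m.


Break into single-operator statements:
t1 = u - p
t2 = t1 - m


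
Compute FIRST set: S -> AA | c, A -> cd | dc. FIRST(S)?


Per alternative of S: FIRST(AA) = {c, d}; FIRST(c) = {c}
FIRST(S) = {c, d}


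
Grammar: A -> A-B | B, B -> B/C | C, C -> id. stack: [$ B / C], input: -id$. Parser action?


handle 'B/C' on top
Action: reduce (B -> B/C)


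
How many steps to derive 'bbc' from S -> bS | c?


Derivation: S => bS => bbS => bbc
Steps: 3


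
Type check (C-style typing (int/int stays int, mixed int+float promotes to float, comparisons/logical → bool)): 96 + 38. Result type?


Operand types: int + int
Rule: mixed int/float promotes to float; int/int stays int
Result type: int


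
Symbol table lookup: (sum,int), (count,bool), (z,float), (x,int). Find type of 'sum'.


Lookup 'sum' → type int


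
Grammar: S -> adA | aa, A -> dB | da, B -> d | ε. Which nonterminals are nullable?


A nonterminal is nullable iff some alternative derives ε (directly, or every symbol in it is nullable)
Nullable: {B}


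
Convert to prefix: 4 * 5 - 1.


left-to-right (same/higher precedence on left): tree is (- (* 4 5) 1)
Prefix: - * 4 5 1


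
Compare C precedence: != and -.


'-' is additive (level 9); '!=' is equality (level 6)
Higher level binds tighter
'-' has higher precedence than '!='


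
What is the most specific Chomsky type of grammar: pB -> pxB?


LHS has context (more than one symbol) and |LHS| ≤ |RHS|
Classification: Type 1 (Context-Sensitive)


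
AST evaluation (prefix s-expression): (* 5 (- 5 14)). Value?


Evaluate inner: (- 5 14) = -9
Evaluate root: (* 5 -9) = -45
Result: -45


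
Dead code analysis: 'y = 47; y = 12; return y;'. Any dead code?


first assignment to y is overwritten before any read
Dead: 'y = 47'


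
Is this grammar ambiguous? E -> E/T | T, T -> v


precedence layered via separate nonterminal T: deterministic
Unambiguous


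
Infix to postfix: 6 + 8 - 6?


Left to right (same or higher precedence on left)
Postfix: 6 8 + 6 -


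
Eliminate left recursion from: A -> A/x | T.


Left-recursive alternatives: A/x; non-recursive: T
Introduce A': A -> TA', A' -> /xA' | ε


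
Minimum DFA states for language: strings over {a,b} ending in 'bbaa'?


Track the longest suffix of input matching a prefix of 'bbaa': 5 classes (prefixes of length 0..4)
Minimal DFA: 5 states


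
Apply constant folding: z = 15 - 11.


15 - 11 = 4 at compile time
Optimized: z = 4


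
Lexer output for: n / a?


Scan left to right, longest-match per lexeme
Tokens: ID(n), OP(/), ID(a)


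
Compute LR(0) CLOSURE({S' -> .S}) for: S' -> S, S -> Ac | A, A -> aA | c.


Start: S' -> .S
For each item with dot before a nonterminal B, add B -> .γ for every B-production
Closure: [S' -> .S, S -> .Ac, S -> .A, A -> .aA, A -> .c]


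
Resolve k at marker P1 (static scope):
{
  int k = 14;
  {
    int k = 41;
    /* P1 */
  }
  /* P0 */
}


k declared in the same block as P1
k = 41


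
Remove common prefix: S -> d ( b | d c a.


Common prefix: 'd'
Factored: S -> d S', S' -> ( b | c a


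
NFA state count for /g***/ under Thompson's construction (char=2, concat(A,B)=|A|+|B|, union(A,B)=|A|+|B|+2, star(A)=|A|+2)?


Syntax tree has 1 char leaf(s), 0 union(s), 3 star(s)
chars contribute 1×2 = 2; each union adds +2; each star adds +2
Total: 2 + 0 + 6 = 8 states


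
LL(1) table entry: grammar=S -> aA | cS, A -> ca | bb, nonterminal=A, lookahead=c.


For [A, c]: 'c' ∈ FIRST(ca)
Entry: A -> ca


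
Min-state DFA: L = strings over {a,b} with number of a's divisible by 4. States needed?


Track (count of a) mod 4: states 0..3, accept at 0
Minimal DFA: 4 states


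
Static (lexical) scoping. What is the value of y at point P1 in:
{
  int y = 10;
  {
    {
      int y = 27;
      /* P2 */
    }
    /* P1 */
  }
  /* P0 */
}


P1's block does not declare y; resolves to the enclosing declaration at depth 0
y = 10


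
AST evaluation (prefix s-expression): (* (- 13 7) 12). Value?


Evaluate inner: (- 13 7) = 6
Evaluate root: (* 6 12) = 72
Result: 72


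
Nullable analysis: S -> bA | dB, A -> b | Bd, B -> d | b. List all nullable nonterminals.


A nonterminal is nullable iff some alternative derives ε (directly, or every symbol in it is nullable)
Nullable: {}


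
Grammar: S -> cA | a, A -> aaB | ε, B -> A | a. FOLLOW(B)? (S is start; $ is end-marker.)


$ ∈ FOLLOW(S). For each A -> αBβ: add FIRST(β)\{ε} to FOLLOW(B); if β nullable, add FOLLOW(A).
FOLLOW(B) = {$}


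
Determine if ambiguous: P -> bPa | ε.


balanced b^n…a^n: each string has a unique parse
Unambiguous


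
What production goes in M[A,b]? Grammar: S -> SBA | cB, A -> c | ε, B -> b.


For [A, b]: ε is nullable and 'b' ∈ FOLLOW(A)
Entry: A -> ε


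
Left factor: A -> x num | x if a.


Common prefix: 'x'
Factored: A -> x A', A' -> num | if a


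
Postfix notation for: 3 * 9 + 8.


Left to right (same or higher precedence on left)
Postfix: 3 9 * 8 +


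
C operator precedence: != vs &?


'!=' is equality (level 6); '&' is bitwise AND (level 5)
Higher level binds tighter
'!=' has higher precedence than '&'


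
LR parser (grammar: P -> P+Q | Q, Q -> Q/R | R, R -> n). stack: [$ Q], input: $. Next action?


lookahead ∉ {/} so Q won't extend; reduce P -> Q
Action: reduce (P -> Q)


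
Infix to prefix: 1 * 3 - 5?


left-to-right (same/higher precedence on left): tree is (- (* 1 3) 5)
Prefix: - * 1 3 5


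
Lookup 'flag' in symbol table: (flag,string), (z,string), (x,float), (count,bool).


Lookup 'flag' → type string


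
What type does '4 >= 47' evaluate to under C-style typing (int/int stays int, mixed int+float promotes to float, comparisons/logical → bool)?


Operand types: int >= int
Rule: comparison yields bool
Result type: bool


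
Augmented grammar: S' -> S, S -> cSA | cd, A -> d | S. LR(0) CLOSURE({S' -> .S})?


Start: S' -> .S
For each item with dot before a nonterminal B, add B -> .γ for every B-production
Closure: [S' -> .S, S -> .cSA, S -> .cd]


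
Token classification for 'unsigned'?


Pattern: reserved word
Type: KEYWORD


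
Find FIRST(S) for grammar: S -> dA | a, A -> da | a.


Per alternative of S: FIRST(dA) = {d}; FIRST(a) = {a}
FIRST(S) = {a, d}


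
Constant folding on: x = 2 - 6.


2 - 6 = -4 at compile time
Optimized: x = -4


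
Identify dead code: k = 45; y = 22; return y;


k is assigned but never read
Dead: 'k = 45'


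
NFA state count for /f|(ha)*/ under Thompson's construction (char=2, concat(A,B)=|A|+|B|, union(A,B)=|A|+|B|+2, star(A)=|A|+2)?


Syntax tree has 3 char leaf(s), 1 union(s), 1 star(s)
chars contribute 3×2 = 6; each union adds +2; each star adds +2
Total: 6 + 2 + 2 = 10 states


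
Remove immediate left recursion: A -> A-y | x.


Left-recursive alternatives: A-y; non-recursive: x
Introduce A': A -> xA', A' -> -yA' | ε


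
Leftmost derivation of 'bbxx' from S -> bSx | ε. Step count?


Derivation: S => bSx => bbSxx => bbxx
Steps: 3


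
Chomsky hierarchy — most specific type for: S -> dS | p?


Right-linear: every RHS is a terminal or a terminal followed by one nonterminal
Classification: Type 3 (Regular)


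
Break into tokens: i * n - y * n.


Scan left to right, longest-match per lexeme
Tokens: ID(i), OP(*), ID(n), OP(-), ID(y), OP(*), ID(n)


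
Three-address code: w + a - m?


Break into single-operator statements:
t1 = w + a
t2 = t1 - m


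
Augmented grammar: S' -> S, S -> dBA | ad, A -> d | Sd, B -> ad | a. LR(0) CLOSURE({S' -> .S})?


Start: S' -> .S
For each item with dot before a nonterminal B, add B -> .γ for every B-production
Closure: [S' -> .S, S -> .dBA, S -> .ad]


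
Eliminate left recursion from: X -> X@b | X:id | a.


Left-recursive alternatives: X@b, X:id; non-recursive: a
Introduce X': X -> aX', X' -> @bX' | :idX' | ε


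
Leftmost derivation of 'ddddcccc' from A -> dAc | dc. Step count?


Derivation: A => dAc => ddAcc => dddAccc => ddddcccc
Steps: 4


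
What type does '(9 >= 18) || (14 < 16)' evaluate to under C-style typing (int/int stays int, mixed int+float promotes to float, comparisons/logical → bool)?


Operand types: bool || bool
Rule: logical operators take bool operands and yield bool
Result type: bool


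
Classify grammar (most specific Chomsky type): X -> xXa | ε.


Single nonterminal LHS, but x^n a^n is not regular
Classification: Type 2 (Context-Free)


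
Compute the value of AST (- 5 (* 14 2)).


Evaluate inner: (* 14 2) = 28
Evaluate root: (- 5 28) = -23
Result: -23


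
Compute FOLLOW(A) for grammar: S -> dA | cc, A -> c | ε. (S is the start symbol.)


$ ∈ FOLLOW(S). For each A -> αBβ: add FIRST(β)\{ε} to FOLLOW(B); if β nullable, add FOLLOW(A).
FOLLOW(A) = {$}


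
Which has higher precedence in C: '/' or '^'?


'/' is multiplicative (level 10); '^' is bitwise XOR (level 4)
Higher level binds tighter
'/' has higher precedence than '^'


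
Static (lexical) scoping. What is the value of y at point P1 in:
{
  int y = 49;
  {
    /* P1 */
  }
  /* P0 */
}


P1's block does not declare y; resolves to the enclosing declaration at depth 0
y = 49


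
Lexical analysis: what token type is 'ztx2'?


Pattern: letter/underscore followed by alphanumerics, not a keyword
Type: IDENTIFIER


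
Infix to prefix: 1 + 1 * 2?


'*' binds tighter: tree is (+ 1 (* 1 2))
Prefix: + 1 * 1 2


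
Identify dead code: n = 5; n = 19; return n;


first assignment to n is overwritten before any read
Dead: 'n = 5'


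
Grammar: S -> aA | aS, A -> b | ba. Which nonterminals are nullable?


A nonterminal is nullable iff some alternative derives ε (directly, or every symbol in it is nullable)
Nullable: {}


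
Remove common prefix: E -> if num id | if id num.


Common prefix: 'if'
Factored: E -> if E', E' -> num id | id num


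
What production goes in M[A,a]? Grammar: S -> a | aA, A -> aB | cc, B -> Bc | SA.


For [A, a]: 'a' ∈ FIRST(aB)
Entry: A -> aB


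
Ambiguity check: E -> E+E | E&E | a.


'a+a&a' has two parse trees (no precedence encoded between + and &)
Ambiguous


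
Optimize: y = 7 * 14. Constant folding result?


7 * 14 = 98 at compile time
Optimized: y = 98


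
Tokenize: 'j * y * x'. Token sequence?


Scan left to right, longest-match per lexeme
Tokens: ID(j), OP(*), ID(y), OP(*), ID(x)


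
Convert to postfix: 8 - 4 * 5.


* has higher precedence, evaluate 4*5 first
Postfix: 8 4 5 * -


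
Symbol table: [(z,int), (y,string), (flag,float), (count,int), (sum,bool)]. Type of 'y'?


Lookup 'y' → type string


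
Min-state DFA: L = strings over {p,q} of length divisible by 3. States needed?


Track length mod 3: states 0..2, accept at 0
Minimal DFA: 3 states


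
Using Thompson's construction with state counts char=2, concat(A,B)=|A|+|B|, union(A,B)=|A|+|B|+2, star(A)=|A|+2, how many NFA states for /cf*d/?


Syntax tree has 3 char leaf(s), 0 union(s), 1 star(s)
chars contribute 3×2 = 6; each union adds +2; each star adds +2
Total: 6 + 0 + 2 = 8 states


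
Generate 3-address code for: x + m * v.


Break into single-operator statements:
t1 = m * v
t2 = x + t1


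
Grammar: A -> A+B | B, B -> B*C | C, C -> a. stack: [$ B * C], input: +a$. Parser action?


handle 'B*C' on top
Action: reduce (B -> B*C)


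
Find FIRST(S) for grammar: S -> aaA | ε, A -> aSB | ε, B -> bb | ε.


Per alternative of S: FIRST(aaA) = {a}; FIRST(ε) = {ε}
FIRST(S) = {a, ε}


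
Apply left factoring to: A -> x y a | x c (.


Common prefix: 'x'
Factored: A -> x A', A' -> y a | c (


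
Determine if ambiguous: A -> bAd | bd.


balanced b^n…d^n: each string has a unique parse
Unambiguous


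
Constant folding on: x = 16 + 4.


16 + 4 = 20 at compile time
Optimized: x = 20


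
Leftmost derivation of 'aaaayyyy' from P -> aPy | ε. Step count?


Derivation: P => aPy => aaPyy => aaaPyyy => aaaaPyyyy => aaaayyyy
Steps: 5


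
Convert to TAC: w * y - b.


Break into single-operator statements:
t1 = w * y
t2 = t1 - b


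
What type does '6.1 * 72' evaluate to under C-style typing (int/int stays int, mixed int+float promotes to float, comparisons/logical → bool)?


Operand types: float * int
Rule: mixed int/float promotes to float; int/int stays int
Result type: float


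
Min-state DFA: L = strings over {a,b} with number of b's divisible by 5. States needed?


Track (count of b) mod 5: states 0..4, accept at 0
Minimal DFA: 5 states


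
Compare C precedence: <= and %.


'%' is multiplicative (level 10); '<=' is relational (level 7)
Higher level binds tighter
'%' has higher precedence than '<='


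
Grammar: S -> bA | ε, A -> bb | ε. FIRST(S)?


Per alternative of S: FIRST(bA) = {b}; FIRST(ε) = {ε}
FIRST(S) = {b, ε}


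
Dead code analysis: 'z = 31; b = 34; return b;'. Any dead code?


z is assigned but never read
Dead: 'z = 31'


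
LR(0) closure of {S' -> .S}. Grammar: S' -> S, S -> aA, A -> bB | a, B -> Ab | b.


Start: S' -> .S
For each item with dot before a nonterminal B, add B -> .γ for every B-production
Closure: [S' -> .S, S -> .aA]


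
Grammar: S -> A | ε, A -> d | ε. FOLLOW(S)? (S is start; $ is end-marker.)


$ ∈ FOLLOW(S). For each A -> αBβ: add FIRST(β)\{ε} to FOLLOW(B); if β nullable, add FOLLOW(A).
FOLLOW(S) = {$}


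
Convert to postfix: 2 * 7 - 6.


Left to right (same or higher precedence on left)
Postfix: 2 7 * 6 -


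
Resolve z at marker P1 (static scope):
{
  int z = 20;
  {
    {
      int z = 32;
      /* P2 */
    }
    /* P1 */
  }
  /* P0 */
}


P1's block does not declare z; resolves to the enclosing declaration at depth 0
z = 20


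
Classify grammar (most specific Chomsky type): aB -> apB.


LHS has context (more than one symbol) and |LHS| ≤ |RHS|
Classification: Type 1 (Context-Sensitive)


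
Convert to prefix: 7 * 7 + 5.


left-to-right (same/higher precedence on left): tree is (+ (* 7 7) 5)
Prefix: + * 7 7 5


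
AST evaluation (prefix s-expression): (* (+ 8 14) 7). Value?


Evaluate inner: (+ 8 14) = 22
Evaluate root: (* 22 7) = 154
Result: 154


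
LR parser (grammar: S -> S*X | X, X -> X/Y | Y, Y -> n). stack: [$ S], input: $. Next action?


start symbol S on stack, input exhausted
Action: accept


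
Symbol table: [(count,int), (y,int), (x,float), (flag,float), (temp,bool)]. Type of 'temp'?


Lookup 'temp' → type bool


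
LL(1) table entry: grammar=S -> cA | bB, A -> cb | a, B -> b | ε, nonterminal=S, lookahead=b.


For [S, b]: 'b' ∈ FIRST(bB)
Entry: S -> bB


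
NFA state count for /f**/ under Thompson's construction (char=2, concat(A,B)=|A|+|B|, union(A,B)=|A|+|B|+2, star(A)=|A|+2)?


Syntax tree has 1 char leaf(s), 0 union(s), 2 star(s)
chars contribute 1×2 = 2; each union adds +2; each star adds +2
Total: 2 + 0 + 4 = 6 states


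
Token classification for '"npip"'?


Pattern: double-quoted sequence
Type: STRING_LITERAL


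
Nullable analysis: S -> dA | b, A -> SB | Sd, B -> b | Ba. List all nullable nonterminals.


A nonterminal is nullable iff some alternative derives ε (directly, or every symbol in it is nullable)
Nullable: {}


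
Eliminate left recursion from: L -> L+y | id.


Left-recursive alternatives: L+y; non-recursive: id
Introduce L': L -> idL', L' -> +yL' | ε


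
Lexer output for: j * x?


Scan left to right, longest-match per lexeme
Tokens: ID(j), OP(*), ID(x)


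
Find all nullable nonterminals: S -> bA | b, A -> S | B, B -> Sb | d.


A nonterminal is nullable iff some alternative derives ε (directly, or every symbol in it is nullable)
Nullable: {}


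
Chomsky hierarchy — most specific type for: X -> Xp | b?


Left-linear: every RHS is a terminal or one nonterminal followed by a terminal
Classification: Type 3 (Regular)


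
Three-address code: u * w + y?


Break into single-operator statements:
t1 = u * w
t2 = t1 + y


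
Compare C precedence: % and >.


'%' is multiplicative (level 10); '>' is relational (level 7)
Higher level binds tighter
'%' has higher precedence than '>'


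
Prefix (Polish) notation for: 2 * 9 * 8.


left-to-right (same/higher precedence on left): tree is (* (* 2 9) 8)
Prefix: * * 2 9 8


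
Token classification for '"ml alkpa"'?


Pattern: double-quoted sequence
Type: STRING_LITERAL


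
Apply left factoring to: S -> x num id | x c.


Common prefix: 'x'
Factored: S -> x S', S' -> num id | c


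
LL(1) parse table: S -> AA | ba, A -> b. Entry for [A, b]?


For [A, b]: 'b' ∈ FIRST(b)
Entry: A -> b


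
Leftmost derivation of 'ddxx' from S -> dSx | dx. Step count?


Derivation: S => dSx => ddxx
Steps: 2


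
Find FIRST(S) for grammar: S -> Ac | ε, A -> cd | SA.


Per alternative of S: FIRST(Ac) = {c}; FIRST(ε) = {ε}
FIRST(S) = {c, ε}


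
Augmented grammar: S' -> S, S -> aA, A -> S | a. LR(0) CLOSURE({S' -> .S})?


Start: S' -> .S
For each item with dot before a nonterminal B, add B -> .γ for every B-production
Closure: [S' -> .S, S -> .aA]


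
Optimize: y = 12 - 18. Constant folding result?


12 - 18 = -6 at compile time
Optimized: y = -6


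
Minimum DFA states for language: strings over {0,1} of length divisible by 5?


Track length mod 5: states 0..4, accept at 0
Minimal DFA: 5 states


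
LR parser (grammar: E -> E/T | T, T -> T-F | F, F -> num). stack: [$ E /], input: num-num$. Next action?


no handle ('E/' is not any RHS); shift 'num'
Action: shift


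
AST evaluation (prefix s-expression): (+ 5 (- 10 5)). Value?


Evaluate inner: (- 10 5) = 5
Evaluate root: (+ 5 5) = 10
Result: 10


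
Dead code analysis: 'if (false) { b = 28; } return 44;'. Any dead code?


condition is constant false, so the whole block is unreachable
Dead: 'if (false) { b = 28; }'


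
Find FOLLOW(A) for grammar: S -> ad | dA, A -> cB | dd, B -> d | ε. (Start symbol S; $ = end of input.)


$ ∈ FOLLOW(S). For each A -> αBβ: add FIRST(β)\{ε} to FOLLOW(B); if β nullable, add FOLLOW(A).
FOLLOW(A) = {$}


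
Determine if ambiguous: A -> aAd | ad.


balanced a^n…d^n: each string has a unique parse
Unambiguous


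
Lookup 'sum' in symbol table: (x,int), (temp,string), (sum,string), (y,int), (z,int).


Lookup 'sum' → type string


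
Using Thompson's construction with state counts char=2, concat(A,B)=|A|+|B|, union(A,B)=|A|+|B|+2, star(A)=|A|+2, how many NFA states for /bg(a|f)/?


Syntax tree has 4 char leaf(s), 1 union(s), 0 star(s)
chars contribute 4×2 = 8; each union adds +2; each star adds +2
Total: 8 + 2 + 0 = 10 states


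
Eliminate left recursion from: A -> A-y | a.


Left-recursive alternatives: A-y; non-recursive: a
Introduce A': A -> aA', A' -> -yA' | ε


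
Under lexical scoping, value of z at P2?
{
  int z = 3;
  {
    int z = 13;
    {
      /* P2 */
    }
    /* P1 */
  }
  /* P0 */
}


P2's block does not declare z; resolves to the enclosing declaration at depth 1
z = 13


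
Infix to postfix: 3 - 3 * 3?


* has higher precedence, evaluate 3*3 first
Postfix: 3 3 3 * -


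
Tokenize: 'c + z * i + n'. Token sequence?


Scan left to right, longest-match per lexeme
Tokens: ID(c), OP(+), ID(z), OP(*), ID(i), OP(+), ID(n)


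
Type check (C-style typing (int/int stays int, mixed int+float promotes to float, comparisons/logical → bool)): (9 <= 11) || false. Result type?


Operand types: bool || bool
Rule: logical operators take bool operands and yield bool
Result type: bool


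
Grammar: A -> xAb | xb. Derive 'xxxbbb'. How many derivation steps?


Derivation: A => xAb => xxAbb => xxxbbb
Steps: 3


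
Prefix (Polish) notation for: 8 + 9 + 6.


left-to-right (same/higher precedence on left): tree is (+ (+ 8 9) 6)
Prefix: + + 8 9 6


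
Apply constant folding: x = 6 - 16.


6 - 16 = -10 at compile time
Optimized: x = -10


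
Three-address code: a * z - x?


Break into single-operator statements:
t1 = a * z
t2 = t1 - x


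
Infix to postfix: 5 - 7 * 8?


* has higher precedence, evaluate 7*8 first
Postfix: 5 7 8 * -


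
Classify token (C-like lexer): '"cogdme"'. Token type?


Pattern: double-quoted sequence
Type: STRING_LITERAL


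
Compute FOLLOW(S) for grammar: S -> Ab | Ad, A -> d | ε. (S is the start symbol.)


$ ∈ FOLLOW(S). For each A -> αBβ: add FIRST(β)\{ε} to FOLLOW(B); if β nullable, add FOLLOW(A).
FOLLOW(S) = {$}


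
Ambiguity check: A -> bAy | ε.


balanced b^n…y^n: each string has a unique parse
Unambiguous


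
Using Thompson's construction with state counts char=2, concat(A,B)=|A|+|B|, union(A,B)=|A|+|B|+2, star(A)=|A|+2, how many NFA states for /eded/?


Syntax tree has 4 char leaf(s), 0 union(s), 0 star(s)
chars contribute 4×2 = 8; each union adds +2; each star adds +2
Total: 8 + 0 + 0 = 8 states


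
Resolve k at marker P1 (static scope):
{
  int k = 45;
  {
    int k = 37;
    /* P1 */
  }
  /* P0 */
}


k declared in the same block as P1
k = 37


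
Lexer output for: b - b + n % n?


Scan left to right, longest-match per lexeme
Tokens: ID(b), OP(-), ID(b), OP(+), ID(n), OP(%), ID(n)


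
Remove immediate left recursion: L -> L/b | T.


Left-recursive alternatives: L/b; non-recursive: T
Introduce L': L -> TL', L' -> /bL' | ε


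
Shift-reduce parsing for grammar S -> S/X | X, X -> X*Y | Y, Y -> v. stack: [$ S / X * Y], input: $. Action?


handle 'X*Y' on top
Action: reduce (X -> X*Y)


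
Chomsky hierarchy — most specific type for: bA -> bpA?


LHS has context (more than one symbol) and |LHS| ≤ |RHS|
Classification: Type 1 (Context-Sensitive)


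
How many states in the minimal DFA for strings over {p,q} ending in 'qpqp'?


Track the longest suffix of input matching a prefix of 'qpqp': 5 classes (prefixes of length 0..4)
Minimal DFA: 5 states


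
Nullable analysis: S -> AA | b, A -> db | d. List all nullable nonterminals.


A nonterminal is nullable iff some alternative derives ε (directly, or every symbol in it is nullable)
Nullable: {}


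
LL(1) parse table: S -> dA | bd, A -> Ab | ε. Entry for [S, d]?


For [S, d]: 'd' ∈ FIRST(dA)
Entry: S -> dA


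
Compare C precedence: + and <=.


'+' is additive (level 9); '<=' is relational (level 7)
Higher level binds tighter
'+' has higher precedence than '<='


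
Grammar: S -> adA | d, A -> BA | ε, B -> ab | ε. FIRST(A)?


Per alternative of A: FIRST(BA) = {a, ε}; FIRST(ε) = {ε}
FIRST(A) = {a, ε}


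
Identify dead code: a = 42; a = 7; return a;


first assignment to a is overwritten before any read
Dead: 'a = 42'


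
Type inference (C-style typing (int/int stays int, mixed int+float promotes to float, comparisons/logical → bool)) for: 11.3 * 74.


Operand types: float * int
Rule: mixed int/float promotes to float; int/int stays int
Result type: float


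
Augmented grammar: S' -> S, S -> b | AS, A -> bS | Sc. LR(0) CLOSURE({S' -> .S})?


Start: S' -> .S
For each item with dot before a nonterminal B, add B -> .γ for every B-production
Closure: [S' -> .S, S -> .b, S -> .AS, A -> .bS, A -> .Sc]


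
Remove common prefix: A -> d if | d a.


Common prefix: 'd'
Factored: A -> d A', A' -> if | a


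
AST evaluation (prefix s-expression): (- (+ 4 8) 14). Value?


Evaluate inner: (+ 4 8) = 12
Evaluate root: (- 12 14) = -2
Result: -2


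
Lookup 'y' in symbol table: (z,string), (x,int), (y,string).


Lookup 'y' → type string


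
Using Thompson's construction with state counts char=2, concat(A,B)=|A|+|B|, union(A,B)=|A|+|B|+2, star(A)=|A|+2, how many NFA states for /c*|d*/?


Syntax tree has 2 char leaf(s), 1 union(s), 2 star(s)
chars contribute 2×2 = 4; each union adds +2; each star adds +2
Total: 4 + 2 + 4 = 10 states


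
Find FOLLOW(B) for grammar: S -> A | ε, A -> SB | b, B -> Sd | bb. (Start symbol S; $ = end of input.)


$ ∈ FOLLOW(S). For each A -> αBβ: add FIRST(β)\{ε} to FOLLOW(B); if β nullable, add FOLLOW(A).
FOLLOW(B) = {$, b, d}


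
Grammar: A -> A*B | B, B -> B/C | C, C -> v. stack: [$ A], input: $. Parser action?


start symbol A on stack, input exhausted
Action: accept


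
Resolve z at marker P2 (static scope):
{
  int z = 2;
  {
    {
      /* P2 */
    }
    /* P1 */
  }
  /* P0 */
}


P2's block does not declare z; resolves to the enclosing declaration at depth 0
z = 2


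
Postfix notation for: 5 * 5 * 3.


Left to right (same or higher precedence on left)
Postfix: 5 5 * 3 *


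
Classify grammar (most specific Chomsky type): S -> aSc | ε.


Single nonterminal LHS, but a^n c^n is not regular
Classification: Type 2 (Context-Free)


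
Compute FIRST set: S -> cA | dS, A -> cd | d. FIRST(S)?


Per alternative of S: FIRST(cA) = {c}; FIRST(dS) = {d}
FIRST(S) = {c, d}


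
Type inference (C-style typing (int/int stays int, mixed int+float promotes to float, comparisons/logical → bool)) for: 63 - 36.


Operand types: int - int
Rule: mixed int/float promotes to float; int/int stays int
Result type: int


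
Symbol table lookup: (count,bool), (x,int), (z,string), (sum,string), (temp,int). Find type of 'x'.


Lookup 'x' → type int


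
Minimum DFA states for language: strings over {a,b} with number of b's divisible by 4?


Track (count of b) mod 4: states 0..3, accept at 0
Minimal DFA: 4 states


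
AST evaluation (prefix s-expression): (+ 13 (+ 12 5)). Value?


Evaluate inner: (+ 12 5) = 17
Evaluate root: (+ 13 17) = 30
Result: 30


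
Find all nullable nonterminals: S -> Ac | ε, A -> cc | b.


A nonterminal is nullable iff some alternative derives ε (directly, or every symbol in it is nullable)
Nullable: {S}


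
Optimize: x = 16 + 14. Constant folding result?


16 + 14 = 30 at compile time
Optimized: x = 30


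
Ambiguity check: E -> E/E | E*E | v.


'v/v*v' has two parse trees (no precedence encoded between / and *)
Ambiguous


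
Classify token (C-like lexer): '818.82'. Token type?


Pattern: digits with a decimal point
Type: FLOAT_LITERAL


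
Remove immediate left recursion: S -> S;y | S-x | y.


Left-recursive alternatives: S;y, S-x; non-recursive: y
Introduce S': S -> yS', S' -> ;yS' | -xS' | ε


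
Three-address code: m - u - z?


Break into single-operator statements:
t1 = m - u
t2 = t1 - z


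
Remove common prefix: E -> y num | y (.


Common prefix: 'y'
Factored: E -> y E', E' -> num | (


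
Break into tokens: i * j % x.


Scan left to right, longest-match per lexeme
Tokens: ID(i), OP(*), ID(j), OP(%), ID(x)


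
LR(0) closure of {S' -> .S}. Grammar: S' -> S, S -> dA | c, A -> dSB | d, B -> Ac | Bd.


Start: S' -> .S
For each item with dot before a nonterminal B, add B -> .γ for every B-production
Closure: [S' -> .S, S -> .dA, S -> .c]


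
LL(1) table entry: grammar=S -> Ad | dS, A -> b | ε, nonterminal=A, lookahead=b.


For [A, b]: 'b' ∈ FIRST(b)
Entry: A -> b


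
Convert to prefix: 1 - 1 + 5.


left-to-right (same/higher precedence on left): tree is (+ (- 1 1) 5)
Prefix: + - 1 1 5


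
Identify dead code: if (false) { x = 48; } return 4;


condition is constant false, so the whole block is unreachable
Dead: 'if (false) { x = 48; }'


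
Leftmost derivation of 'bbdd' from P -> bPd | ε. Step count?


Derivation: P => bPd => bbPdd => bbdd
Steps: 3


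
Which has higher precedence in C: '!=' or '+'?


'+' is additive (level 9); '!=' is equality (level 6)
Higher level binds tighter
'+' has higher precedence than '!='


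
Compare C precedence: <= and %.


'%' is multiplicative (level 10); '<=' is relational (level 7)
Higher level binds tighter
'%' has higher precedence than '<='


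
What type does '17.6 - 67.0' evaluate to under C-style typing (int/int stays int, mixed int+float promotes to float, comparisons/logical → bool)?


Operand types: float - float
Rule: mixed int/float promotes to float; int/int stays int
Result type: float


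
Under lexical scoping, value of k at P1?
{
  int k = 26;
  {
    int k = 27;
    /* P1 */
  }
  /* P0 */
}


k declared in the same block as P1
k = 27


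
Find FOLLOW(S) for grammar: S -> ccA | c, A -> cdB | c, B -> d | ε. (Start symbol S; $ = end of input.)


$ ∈ FOLLOW(S). For each A -> αBβ: add FIRST(β)\{ε} to FOLLOW(B); if β nullable, add FOLLOW(A).
FOLLOW(S) = {$}


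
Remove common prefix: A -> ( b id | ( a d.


Common prefix: '('
Factored: A -> ( A', A' -> b id | a d


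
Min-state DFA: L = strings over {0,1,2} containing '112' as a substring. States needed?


KMP-style automaton: 3 progress states + 1 absorbing accept = 4
Minimal DFA: 4 states


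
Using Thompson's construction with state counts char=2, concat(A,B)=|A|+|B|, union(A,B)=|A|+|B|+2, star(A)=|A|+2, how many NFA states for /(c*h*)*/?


Syntax tree has 2 char leaf(s), 0 union(s), 3 star(s)
chars contribute 2×2 = 4; each union adds +2; each star adds +2
Total: 4 + 0 + 6 = 10 states


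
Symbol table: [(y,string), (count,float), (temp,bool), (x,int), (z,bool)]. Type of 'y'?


Lookup 'y' → type string


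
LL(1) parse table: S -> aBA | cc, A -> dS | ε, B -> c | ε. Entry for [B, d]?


For [B, d]: ε is nullable and 'd' ∈ FOLLOW(B)
Entry: B -> ε


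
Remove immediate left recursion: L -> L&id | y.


Left-recursive alternatives: L&id; non-recursive: y
Introduce L': L -> yL', L' -> &idL' | ε


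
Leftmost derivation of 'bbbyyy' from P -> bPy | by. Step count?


Derivation: P => bPy => bbPyy => bbbyyy
Steps: 3


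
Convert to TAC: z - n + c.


Break into single-operator statements:
t1 = z - n
t2 = t1 + c


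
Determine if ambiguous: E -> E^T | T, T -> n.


precedence layered via separate nonterminal T: deterministic
Unambiguous


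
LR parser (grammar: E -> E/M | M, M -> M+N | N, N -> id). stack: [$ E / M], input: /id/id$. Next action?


handle 'E/M' on top; lookahead ∈ FOLLOW(E) = {/, $}
Action: reduce (E -> E/M)


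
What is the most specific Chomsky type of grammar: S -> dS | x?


Right-linear: every RHS is a terminal or a terminal followed by one nonterminal
Classification: Type 3 (Regular)


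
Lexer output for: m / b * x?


Scan left to right, longest-match per lexeme
Tokens: ID(m), OP(/), ID(b), OP(*), ID(x)


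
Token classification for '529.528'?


Pattern: digits with a decimal point
Type: FLOAT_LITERAL


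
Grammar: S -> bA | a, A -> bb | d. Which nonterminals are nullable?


A nonterminal is nullable iff some alternative derives ε (directly, or every symbol in it is nullable)
Nullable: {}


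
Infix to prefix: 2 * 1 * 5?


left-to-right (same/higher precedence on left): tree is (* (* 2 1) 5)
Prefix: * * 2 1 5


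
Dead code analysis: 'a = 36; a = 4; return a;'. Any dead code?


first assignment to a is overwritten before any read
Dead: 'a = 36'


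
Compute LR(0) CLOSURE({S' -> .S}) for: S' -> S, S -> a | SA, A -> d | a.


Start: S' -> .S
For each item with dot before a nonterminal B, add B -> .γ for every B-production
Closure: [S' -> .S, S -> .a, S -> .SA]


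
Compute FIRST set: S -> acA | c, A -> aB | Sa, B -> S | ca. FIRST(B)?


Per alternative of B: FIRST(S) = {a, c}; FIRST(ca) = {c}
FIRST(B) = {a, c}


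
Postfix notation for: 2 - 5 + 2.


Left to right (same or higher precedence on left)
Postfix: 2 5 - 2 +


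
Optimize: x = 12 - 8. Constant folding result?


12 - 8 = 4 at compile time
Optimized: x = 4


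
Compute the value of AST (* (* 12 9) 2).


Evaluate inner: (* 12 9) = 108
Evaluate root: (* 108 2) = 216
Result: 216


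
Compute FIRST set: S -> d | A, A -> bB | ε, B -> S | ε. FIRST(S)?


Per alternative of S: FIRST(d) = {d}; FIRST(A) = {b, ε}
FIRST(S) = {b, d, ε}


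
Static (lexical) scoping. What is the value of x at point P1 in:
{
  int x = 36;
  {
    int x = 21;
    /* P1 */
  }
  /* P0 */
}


x declared in the same block as P1
x = 21


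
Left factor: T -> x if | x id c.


Common prefix: 'x'
Factored: T -> x T', T' -> if | id c


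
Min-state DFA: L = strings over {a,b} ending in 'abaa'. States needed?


Track the longest suffix of input matching a prefix of 'abaa': 5 classes (prefixes of length 0..4)
Minimal DFA: 5 states


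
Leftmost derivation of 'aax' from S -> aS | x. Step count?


Derivation: S => aS => aaS => aax
Steps: 3


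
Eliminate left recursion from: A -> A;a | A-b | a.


Left-recursive alternatives: A;a, A-b; non-recursive: a
Introduce A': A -> aA', A' -> ;aA' | -bA' | ε
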